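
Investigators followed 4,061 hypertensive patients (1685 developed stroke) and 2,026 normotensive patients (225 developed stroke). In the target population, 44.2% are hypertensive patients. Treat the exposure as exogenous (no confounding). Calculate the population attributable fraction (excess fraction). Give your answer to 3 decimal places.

PAF ≈ 0.547

p₁ = P(outcome | exposed) = 1685/4061 = 0.41492
p₀ = P(outcome | unexposed) = 225/2026 = 0.11106
Overall risk P(Y=1) = π·p₁ + (1−π)·p₀ = 0.442×0.41492 + 0.558×0.11106 = 0.24537.
Under exogeneity, PAF = [P(Y=1) − p₀] / P(Y=1).
PAF = (0.24537 − 0.11106) / 0.24537 ≈ 0.5474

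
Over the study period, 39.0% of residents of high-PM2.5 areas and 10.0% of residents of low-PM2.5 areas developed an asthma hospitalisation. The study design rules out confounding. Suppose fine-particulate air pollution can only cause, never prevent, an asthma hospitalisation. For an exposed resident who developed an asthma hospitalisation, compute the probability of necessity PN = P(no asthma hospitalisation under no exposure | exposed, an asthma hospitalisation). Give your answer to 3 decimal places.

p₁ = 0.39, p₀ = 0.1.
Under exogeneity and monotonicity, PN = (p₁ − p₀) / p₁.
PN = (0.39 − 0.1) / 0.39 = 0.29 / 0.39 ≈ 0.7436

PN ≈ 0.744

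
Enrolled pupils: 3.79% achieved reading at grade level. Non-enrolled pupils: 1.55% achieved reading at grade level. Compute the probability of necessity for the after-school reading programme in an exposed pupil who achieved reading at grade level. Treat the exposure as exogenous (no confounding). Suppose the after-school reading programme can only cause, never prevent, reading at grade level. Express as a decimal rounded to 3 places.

PN ≈ 0.591

p₁ = 0.0379, p₀ = 0.0155.
Under exogeneity and monotonicity, PN = (p₁ − p₀) / p₁.
PN = (0.0379 − 0.0155) / 0.0379 = 0.0224 / 0.0379 ≈ 0.5910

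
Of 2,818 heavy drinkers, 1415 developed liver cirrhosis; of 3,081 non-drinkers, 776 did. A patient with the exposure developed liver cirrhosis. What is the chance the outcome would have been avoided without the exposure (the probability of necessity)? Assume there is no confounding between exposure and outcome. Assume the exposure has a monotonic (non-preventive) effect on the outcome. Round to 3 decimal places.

PN ≈ 0.498

p₁ = P(outcome | exposed) = 1415/2818 = 0.50213
p₀ = P(outcome | unexposed) = 776/3081 = 0.25187
Under exogeneity and monotonicity, PN = (p₁ − p₀) / p₁.
PN = (0.50213 − 0.25187) / 0.50213 = 0.25026 / 0.50213 ≈ 0.4984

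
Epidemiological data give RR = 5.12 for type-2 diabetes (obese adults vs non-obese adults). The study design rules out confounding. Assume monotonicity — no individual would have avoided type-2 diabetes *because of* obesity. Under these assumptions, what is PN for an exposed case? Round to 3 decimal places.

PN ≈ 0.805

Under exogeneity and monotonicity, PN = (RR − 1) / RR = 1 − 1/RR.
PN = (5.12 − 1) / 5.12 = 4.12 / 5.12 ≈ 0.8047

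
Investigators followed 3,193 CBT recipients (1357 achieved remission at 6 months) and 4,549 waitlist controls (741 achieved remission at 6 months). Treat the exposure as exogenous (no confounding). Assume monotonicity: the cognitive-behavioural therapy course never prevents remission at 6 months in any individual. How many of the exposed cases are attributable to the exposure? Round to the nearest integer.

p₁ = P(outcome | exposed) = 1357/3193 = 0.42499
p₀ = P(outcome | unexposed) = 741/4549 = 0.16289
PN = (p₁ − p₀)/p₁ = (0.42499 − 0.16289) / 0.42499 ≈ 0.61672.
Attributable cases ≈ PN × (exposed cases) = 0.61672 × 1357 ≈ 836.88.

about 837 cases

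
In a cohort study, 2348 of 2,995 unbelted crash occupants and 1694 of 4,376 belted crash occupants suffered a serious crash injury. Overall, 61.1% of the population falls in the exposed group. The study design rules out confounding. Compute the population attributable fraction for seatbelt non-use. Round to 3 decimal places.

PAF ≈ 0.385

p₁ = P(outcome | exposed) = 2348/2995 = 0.78397
p₀ = P(outcome | unexposed) = 1694/4376 = 0.38711
Overall risk P(Y=1) = π·p₁ + (1−π)·p₀ = 0.611×0.78397 + 0.389×0.38711 = 0.62959.
Under exogeneity, PAF = [P(Y=1) − p₀] / P(Y=1).
PAF = (0.62959 − 0.38711) / 0.62959 ≈ 0.3851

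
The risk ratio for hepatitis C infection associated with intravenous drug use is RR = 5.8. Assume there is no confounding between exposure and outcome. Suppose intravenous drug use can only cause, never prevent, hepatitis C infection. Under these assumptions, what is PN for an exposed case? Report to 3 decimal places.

Under exogeneity and monotonicity, PN = (RR − 1) / RR = 1 − 1/RR.
PN = (5.8 − 1) / 5.8 = 4.8 / 5.8 ≈ 0.8276

PN ≈ 0.828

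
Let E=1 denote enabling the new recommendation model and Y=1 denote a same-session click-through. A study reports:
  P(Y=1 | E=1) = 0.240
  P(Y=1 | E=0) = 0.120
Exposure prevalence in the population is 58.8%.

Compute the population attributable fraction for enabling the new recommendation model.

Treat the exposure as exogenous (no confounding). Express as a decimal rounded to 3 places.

Let p₁ = 0.24, p₀ = 0.12.
Overall risk P(Y=1) = π·p₁ + (1−π)·p₀ = 0.588×0.24 + 0.412×0.12 = 0.19056.
Under exogeneity, PAF = [P(Y=1) − p₀] / P(Y=1).
PAF = (0.19056 − 0.12) / 0.19056 ≈ 0.3703

PAF ≈ 0.370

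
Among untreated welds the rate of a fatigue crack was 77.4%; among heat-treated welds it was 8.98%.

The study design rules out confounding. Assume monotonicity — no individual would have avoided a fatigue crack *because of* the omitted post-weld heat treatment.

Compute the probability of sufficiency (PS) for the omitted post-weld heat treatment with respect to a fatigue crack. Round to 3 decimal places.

PS ≈ 0.752

p₁ = 0.774, p₀ = 0.0898.
Under exogeneity and monotonicity, PS = (p₁ − p₀) / (1 − p₀).
PS = (0.774 − 0.0898) / (1 − 0.0898) = 0.6842 / 0.9102 ≈ 0.7517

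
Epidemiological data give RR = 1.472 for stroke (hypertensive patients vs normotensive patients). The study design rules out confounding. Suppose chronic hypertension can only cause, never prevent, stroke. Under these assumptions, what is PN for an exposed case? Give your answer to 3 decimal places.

PN ≈ 0.321

Under exogeneity and monotonicity, PN = (RR − 1) / RR = 1 − 1/RR.
PN = (1.472 − 1) / 1.472 = 0.472 / 1.472 ≈ 0.3207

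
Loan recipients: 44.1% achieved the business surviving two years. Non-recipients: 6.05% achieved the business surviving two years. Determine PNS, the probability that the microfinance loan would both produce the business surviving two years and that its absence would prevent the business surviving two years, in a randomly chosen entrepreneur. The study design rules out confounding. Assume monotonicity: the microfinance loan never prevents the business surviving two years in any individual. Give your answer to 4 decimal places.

PNS ≈ 0.3805

p₁ = 0.441, p₀ = 0.0605.
Under exogeneity and monotonicity, PNS = p₁ − p₀.
PNS = 0.441 − 0.0605 = 0.3805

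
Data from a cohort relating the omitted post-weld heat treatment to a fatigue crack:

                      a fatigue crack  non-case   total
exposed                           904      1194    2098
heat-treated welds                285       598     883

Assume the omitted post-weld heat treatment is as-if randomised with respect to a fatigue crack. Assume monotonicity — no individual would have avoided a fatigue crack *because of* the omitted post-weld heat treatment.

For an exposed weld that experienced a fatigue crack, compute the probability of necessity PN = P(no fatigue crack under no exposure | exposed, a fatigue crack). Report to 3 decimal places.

PN ≈ 0.251

p₁ = P(outcome | exposed) = 904/2098 = 0.43089
p₀ = P(outcome | unexposed) = 285/883 = 0.32276
Under exogeneity and monotonicity, PN = (p₁ − p₀)/p₁.
PN = (0.43089 − 0.32276) / 0.43089 ≈ 0.2509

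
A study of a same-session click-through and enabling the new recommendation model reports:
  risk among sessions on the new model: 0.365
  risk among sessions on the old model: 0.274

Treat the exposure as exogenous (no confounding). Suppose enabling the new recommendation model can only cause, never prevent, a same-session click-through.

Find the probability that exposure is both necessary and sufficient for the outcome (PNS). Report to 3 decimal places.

Let p₁ = 0.365, p₀ = 0.274.
Under exogeneity and monotonicity, PNS = p₁ − p₀.
PNS = 0.365 − 0.274 = 0.091

PNS ≈ 0.091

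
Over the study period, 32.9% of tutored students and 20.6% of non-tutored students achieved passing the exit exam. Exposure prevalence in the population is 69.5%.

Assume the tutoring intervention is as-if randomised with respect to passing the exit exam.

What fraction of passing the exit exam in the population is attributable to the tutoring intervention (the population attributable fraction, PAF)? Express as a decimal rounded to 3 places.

PAF ≈ 0.293

p₁ = 0.329, p₀ = 0.206.
Overall risk P(Y=1) = π·p₁ + (1−π)·p₀ = 0.695×0.329 + 0.305×0.206 = 0.29148.
Under exogeneity, PAF = [P(Y=1) − p₀] / P(Y=1).
PAF = (0.29148 − 0.206) / 0.29148 ≈ 0.2933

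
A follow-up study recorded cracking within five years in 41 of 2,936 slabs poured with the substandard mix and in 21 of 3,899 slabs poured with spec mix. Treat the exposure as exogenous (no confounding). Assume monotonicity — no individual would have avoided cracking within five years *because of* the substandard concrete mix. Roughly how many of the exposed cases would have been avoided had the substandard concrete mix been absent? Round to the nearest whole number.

about 25 cases

p₁ = P(outcome | exposed) = 41/2936 = 0.013965
p₀ = P(outcome | unexposed) = 21/3899 = 0.005386
PN = (p₁ − p₀)/p₁ = (0.013965 − 0.005386) / 0.013965 ≈ 0.61431.
Attributable cases ≈ PN × (exposed cases) = 0.61431 × 41 ≈ 25.19.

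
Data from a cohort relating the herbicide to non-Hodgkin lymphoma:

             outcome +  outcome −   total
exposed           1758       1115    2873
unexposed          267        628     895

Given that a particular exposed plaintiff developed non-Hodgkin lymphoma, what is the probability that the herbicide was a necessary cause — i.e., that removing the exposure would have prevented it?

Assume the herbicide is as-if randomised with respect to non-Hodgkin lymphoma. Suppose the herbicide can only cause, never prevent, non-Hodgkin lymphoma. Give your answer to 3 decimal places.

p₁ = P(outcome | exposed) = 1758/2873 = 0.6119
p₀ = P(outcome | unexposed) = 267/895 = 0.29832
Under exogeneity and monotonicity, PN = (p₁ − p₀)/p₁.
PN = (0.6119 − 0.29832) / 0.6119 ≈ 0.5125

PN ≈ 0.512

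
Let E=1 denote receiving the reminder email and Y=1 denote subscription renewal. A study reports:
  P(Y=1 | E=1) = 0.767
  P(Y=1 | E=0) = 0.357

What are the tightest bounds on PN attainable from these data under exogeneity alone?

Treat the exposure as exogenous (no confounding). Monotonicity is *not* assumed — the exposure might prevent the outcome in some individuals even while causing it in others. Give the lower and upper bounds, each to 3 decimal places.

Let p₁ = 0.767, p₀ = 0.357.
Under exogeneity alone the bounds on PN are max{0,(p₁−p₀)/p₁} ≤ PN ≤ min{1,(1−p₀)/p₁}.
  lower = (p₁ − p₀)/p₁ = 0.41 / 0.767 ≈ 0.5346
  upper = min{1, (1 − p₀)/p₁} = 0.643 / 0.767 ≈ 0.8383

0.535 ≤ PN ≤ 0.838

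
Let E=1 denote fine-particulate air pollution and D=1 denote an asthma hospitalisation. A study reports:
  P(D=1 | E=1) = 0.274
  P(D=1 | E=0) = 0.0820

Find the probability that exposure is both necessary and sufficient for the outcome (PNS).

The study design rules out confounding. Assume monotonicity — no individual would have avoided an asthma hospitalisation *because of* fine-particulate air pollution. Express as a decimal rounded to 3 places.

Let p₁ = 0.274, p₀ = 0.082.
Under exogeneity and monotonicity, PNS = p₁ − p₀.
PNS = 0.274 − 0.082 = 0.192

PNS ≈ 0.192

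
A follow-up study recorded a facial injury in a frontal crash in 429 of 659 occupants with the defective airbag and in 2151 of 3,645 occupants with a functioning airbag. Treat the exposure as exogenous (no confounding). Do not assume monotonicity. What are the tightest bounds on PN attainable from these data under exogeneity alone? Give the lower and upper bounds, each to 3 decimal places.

p₁ = P(outcome | exposed) = 429/659 = 0.65099
p₀ = P(outcome | unexposed) = 2151/3645 = 0.59012
Under exogeneity alone the bounds on PN are max{0,(p₁−p₀)/p₁} ≤ PN ≤ min{1,(1−p₀)/p₁}.
  lower = (p₁ − p₀)/p₁ = 0.060863 / 0.65099 ≈ 0.0935
  upper = min{1, (1 − p₀)/p₁} = 0.40988 / 0.65099 ≈ 0.6296

0.093 ≤ PN ≤ 0.630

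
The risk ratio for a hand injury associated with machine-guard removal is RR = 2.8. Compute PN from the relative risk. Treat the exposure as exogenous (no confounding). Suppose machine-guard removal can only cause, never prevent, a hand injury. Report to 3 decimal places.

Under exogeneity and monotonicity, PN = (RR − 1) / RR = 1 − 1/RR.
PN = (2.8 − 1) / 2.8 = 1.8 / 2.8 ≈ 0.6429

PN ≈ 0.643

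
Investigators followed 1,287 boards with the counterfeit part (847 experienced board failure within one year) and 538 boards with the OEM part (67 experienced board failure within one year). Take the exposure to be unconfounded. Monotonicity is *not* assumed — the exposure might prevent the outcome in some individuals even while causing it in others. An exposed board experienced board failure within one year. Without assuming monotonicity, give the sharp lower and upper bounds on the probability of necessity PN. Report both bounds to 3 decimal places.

p₁ = P(outcome | exposed) = 847/1287 = 0.65812
p₀ = P(outcome | unexposed) = 67/538 = 0.12454
Under exogeneity alone the bounds on PN are max{0,(p₁−p₀)/p₁} ≤ PN ≤ min{1,(1−p₀)/p₁}.
  lower = (p₁ − p₀)/p₁ = 0.53358 / 0.65812 ≈ 0.8108
  upper = min{1, (1 − p₀)/p₁} = 0.87546 / 0.65812 ≈ 1.3303 → capped at 1

0.811 ≤ PN ≤ 1.000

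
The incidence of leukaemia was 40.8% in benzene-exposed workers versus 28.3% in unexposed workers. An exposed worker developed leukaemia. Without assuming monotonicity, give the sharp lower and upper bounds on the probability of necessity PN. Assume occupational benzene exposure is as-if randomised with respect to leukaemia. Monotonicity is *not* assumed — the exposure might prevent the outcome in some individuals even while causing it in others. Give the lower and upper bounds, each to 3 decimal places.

p₁ = 0.408, p₀ = 0.283.
Under exogeneity alone the bounds on PN are max{0,(p₁−p₀)/p₁} ≤ PN ≤ min{1,(1−p₀)/p₁}.
  lower = (p₁ − p₀)/p₁ = 0.125 / 0.408 ≈ 0.3064
  upper = min{1, (1 − p₀)/p₁} = 0.717 / 0.408 ≈ 1.7574 → capped at 1

0.306 ≤ PN ≤ 1.000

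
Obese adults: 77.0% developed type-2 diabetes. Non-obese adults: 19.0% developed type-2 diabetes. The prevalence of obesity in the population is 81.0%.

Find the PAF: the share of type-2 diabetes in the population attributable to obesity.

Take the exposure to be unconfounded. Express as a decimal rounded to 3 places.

p₁ = 0.77, p₀ = 0.19.
Overall risk P(Y=1) = π·p₁ + (1−π)·p₀ = 0.81×0.77 + 0.19×0.19 = 0.6598.
Under exogeneity, PAF = [P(Y=1) − p₀] / P(Y=1).
PAF = (0.6598 − 0.19) / 0.6598 ≈ 0.7120

PAF ≈ 0.712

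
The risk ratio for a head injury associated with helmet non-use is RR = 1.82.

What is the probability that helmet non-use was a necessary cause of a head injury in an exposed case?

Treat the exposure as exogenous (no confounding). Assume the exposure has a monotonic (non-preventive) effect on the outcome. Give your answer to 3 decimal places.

PN ≈ 0.451

Under exogeneity and monotonicity, PN = (RR − 1) / RR = 1 − 1/RR.
PN = (1.82 − 1) / 1.82 = 0.82 / 1.82 ≈ 0.4505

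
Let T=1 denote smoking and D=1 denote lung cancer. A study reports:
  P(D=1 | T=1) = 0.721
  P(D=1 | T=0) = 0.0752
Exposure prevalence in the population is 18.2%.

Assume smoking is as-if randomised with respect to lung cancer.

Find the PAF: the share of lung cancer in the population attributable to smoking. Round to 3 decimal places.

PAF ≈ 0.610

Let p₁ = 0.721, p₀ = 0.0752.
Overall risk P(Y=1) = π·p₁ + (1−π)·p₀ = 0.182×0.721 + 0.818×0.0752 = 0.19274.
Under exogeneity, PAF = [P(Y=1) − p₀] / P(Y=1).
PAF = (0.19274 − 0.0752) / 0.19274 ≈ 0.6098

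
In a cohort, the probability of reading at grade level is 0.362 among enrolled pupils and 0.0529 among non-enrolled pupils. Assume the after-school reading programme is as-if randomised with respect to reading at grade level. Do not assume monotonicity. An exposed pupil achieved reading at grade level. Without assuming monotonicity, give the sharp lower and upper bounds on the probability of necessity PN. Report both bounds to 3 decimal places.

Let p₁ = 0.362, p₀ = 0.0529.
Under exogeneity alone the bounds on PN are max{0,(p₁−p₀)/p₁} ≤ PN ≤ min{1,(1−p₀)/p₁}.
  lower = (p₁ − p₀)/p₁ = 0.3091 / 0.362 ≈ 0.8539
  upper = min{1, (1 − p₀)/p₁} = 0.9471 / 0.362 ≈ 2.6163 → capped at 1

0.854 ≤ PN ≤ 1.000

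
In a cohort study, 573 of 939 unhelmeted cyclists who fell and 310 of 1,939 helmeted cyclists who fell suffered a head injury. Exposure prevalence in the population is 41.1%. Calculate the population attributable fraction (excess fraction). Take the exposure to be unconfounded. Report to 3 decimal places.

PAF ≈ 0.537

p₁ = P(outcome | exposed) = 573/939 = 0.61022
p₀ = P(outcome | unexposed) = 310/1939 = 0.15988
Overall risk P(Y=1) = π·p₁ + (1−π)·p₀ = 0.411×0.61022 + 0.589×0.15988 = 0.34497.
Under exogeneity, PAF = [P(Y=1) − p₀] / P(Y=1).
PAF = (0.34497 − 0.15988) / 0.34497 ≈ 0.5365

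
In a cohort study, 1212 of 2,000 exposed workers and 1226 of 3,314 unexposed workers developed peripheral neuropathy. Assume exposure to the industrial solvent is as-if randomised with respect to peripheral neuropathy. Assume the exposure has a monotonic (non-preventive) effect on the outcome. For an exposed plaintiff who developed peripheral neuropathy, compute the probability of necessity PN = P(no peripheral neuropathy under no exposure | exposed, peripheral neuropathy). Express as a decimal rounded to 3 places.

p₁ = P(outcome | exposed) = 1212/2000 = 0.606
p₀ = P(outcome | unexposed) = 1226/3314 = 0.36995
Under exogeneity and monotonicity, PN = (p₁ − p₀) / p₁.
PN = (0.606 − 0.36995) / 0.606 = 0.23605 / 0.606 ≈ 0.3895

PN ≈ 0.390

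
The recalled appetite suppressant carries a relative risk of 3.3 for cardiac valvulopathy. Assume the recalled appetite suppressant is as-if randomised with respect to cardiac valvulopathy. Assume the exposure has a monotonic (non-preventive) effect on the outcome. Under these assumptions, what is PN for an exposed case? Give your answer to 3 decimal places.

PN ≈ 0.697

Under exogeneity and monotonicity, PN = (RR − 1) / RR = 1 − 1/RR.
PN = (3.3 − 1) / 3.3 = 2.3 / 3.3 ≈ 0.6970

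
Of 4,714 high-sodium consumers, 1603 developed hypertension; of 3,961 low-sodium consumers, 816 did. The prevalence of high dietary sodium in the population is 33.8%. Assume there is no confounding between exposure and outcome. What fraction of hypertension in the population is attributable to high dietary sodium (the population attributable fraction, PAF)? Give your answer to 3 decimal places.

p₁ = P(outcome | exposed) = 1603/4714 = 0.34005
p₀ = P(outcome | unexposed) = 816/3961 = 0.20601
Overall risk P(Y=1) = π·p₁ + (1−π)·p₀ = 0.338×0.34005 + 0.662×0.20601 = 0.25131.
Under exogeneity, PAF = [P(Y=1) − p₀] / P(Y=1).
PAF = (0.25131 − 0.20601) / 0.25131 ≈ 0.1803

PAF ≈ 0.180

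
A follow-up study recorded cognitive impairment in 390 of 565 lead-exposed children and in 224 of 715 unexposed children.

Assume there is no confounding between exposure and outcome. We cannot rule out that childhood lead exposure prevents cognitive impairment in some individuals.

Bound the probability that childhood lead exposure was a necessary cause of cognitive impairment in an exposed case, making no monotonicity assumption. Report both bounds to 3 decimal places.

p₁ = P(outcome | exposed) = 390/565 = 0.69027
p₀ = P(outcome | unexposed) = 224/715 = 0.31329
Under exogeneity alone the bounds on PN are max{0,(p₁−p₀)/p₁} ≤ PN ≤ min{1,(1−p₀)/p₁}.
  lower = (p₁ − p₀)/p₁ = 0.37698 / 0.69027 ≈ 0.5461
  upper = min{1, (1 − p₀)/p₁} = 0.68671 / 0.69027 ≈ 0.9949

0.546 ≤ PN ≤ 0.995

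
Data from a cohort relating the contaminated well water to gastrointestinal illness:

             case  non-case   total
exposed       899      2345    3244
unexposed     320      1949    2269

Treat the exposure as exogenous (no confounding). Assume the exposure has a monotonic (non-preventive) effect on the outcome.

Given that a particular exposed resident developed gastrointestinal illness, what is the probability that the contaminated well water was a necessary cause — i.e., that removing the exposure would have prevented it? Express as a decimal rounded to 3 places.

p₁ = P(outcome | exposed) = 899/3244 = 0.27713
p₀ = P(outcome | unexposed) = 320/2269 = 0.14103
Under exogeneity and monotonicity, PN = (p₁ − p₀) / p₁.
PN = (0.27713 − 0.14103) / 0.27713 = 0.1361 / 0.27713 ≈ 0.4911

PN ≈ 0.491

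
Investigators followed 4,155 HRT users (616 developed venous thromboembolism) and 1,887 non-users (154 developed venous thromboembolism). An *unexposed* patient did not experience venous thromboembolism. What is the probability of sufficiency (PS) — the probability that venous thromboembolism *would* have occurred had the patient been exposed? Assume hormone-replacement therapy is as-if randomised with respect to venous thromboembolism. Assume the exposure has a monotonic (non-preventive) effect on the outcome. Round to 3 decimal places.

p₁ = P(outcome | exposed) = 616/4155 = 0.14826
p₀ = P(outcome | unexposed) = 154/1887 = 0.081611
Under exogeneity and monotonicity, PS = (p₁ − p₀) / (1 − p₀).
PS = (0.14826 − 0.081611) / (1 − 0.081611) = 0.066644 / 0.91839 ≈ 0.0726

PS ≈ 0.073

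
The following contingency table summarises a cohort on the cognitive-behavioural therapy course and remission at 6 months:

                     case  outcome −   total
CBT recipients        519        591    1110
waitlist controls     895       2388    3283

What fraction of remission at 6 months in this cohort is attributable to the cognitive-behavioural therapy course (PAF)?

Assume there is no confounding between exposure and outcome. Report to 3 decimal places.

p₁ = P(outcome | exposed) = 519/1110 = 0.46757
p₀ = P(outcome | unexposed) = 895/3283 = 0.27262
Exposure prevalence π = 1110/4393 = 0.25267; overall risk P(Y=1) = 0.32188.
Under exogeneity, PAF = [P(Y=1) − p₀]/P(Y=1).
PAF = (0.32188 − 0.27262) / 0.32188 ≈ 0.1530

PAF ≈ 0.153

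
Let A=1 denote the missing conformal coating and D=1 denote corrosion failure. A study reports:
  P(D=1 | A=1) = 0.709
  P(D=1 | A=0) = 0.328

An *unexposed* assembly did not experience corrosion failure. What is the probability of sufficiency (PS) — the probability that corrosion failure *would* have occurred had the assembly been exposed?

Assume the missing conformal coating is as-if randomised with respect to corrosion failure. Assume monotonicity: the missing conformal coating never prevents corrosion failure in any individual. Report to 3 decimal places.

PS ≈ 0.567

Let p₁ = 0.709, p₀ = 0.328.
Under exogeneity and monotonicity, PS = (p₁ − p₀) / (1 − p₀).
PS = (0.709 − 0.328) / (1 − 0.328) = 0.381 / 0.672 ≈ 0.5670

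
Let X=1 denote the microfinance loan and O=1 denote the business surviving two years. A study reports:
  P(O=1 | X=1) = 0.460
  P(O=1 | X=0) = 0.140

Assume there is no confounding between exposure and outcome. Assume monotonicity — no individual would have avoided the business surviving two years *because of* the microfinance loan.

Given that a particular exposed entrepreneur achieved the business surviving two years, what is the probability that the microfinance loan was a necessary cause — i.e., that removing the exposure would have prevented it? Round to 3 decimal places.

PN ≈ 0.696

Let p₁ = 0.46, p₀ = 0.14.
Under exogeneity and monotonicity, PN = (p₁ − p₀) / p₁.
PN = (0.46 − 0.14) / 0.46 = 0.32 / 0.46 ≈ 0.6957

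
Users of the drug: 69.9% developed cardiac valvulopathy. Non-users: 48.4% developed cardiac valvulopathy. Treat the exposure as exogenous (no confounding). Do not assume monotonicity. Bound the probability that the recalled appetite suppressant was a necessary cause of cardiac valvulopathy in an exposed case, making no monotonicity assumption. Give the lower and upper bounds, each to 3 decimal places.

0.308 ≤ PN ≤ 0.738

p₁ = 0.699, p₀ = 0.484.
Under exogeneity alone the bounds on PN are max{0,(p₁−p₀)/p₁} ≤ PN ≤ min{1,(1−p₀)/p₁}.
  lower = (p₁ − p₀)/p₁ = 0.215 / 0.699 ≈ 0.3076
  upper = min{1, (1 − p₀)/p₁} = 0.516 / 0.699 ≈ 0.7382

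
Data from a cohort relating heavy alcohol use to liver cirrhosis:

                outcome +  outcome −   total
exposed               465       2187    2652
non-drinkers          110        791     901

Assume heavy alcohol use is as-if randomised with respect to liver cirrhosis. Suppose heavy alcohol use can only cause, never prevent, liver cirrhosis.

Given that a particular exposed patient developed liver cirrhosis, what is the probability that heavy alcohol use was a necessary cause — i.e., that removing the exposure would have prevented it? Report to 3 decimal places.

p₁ = P(outcome | exposed) = 465/2652 = 0.17534
p₀ = P(outcome | unexposed) = 110/901 = 0.12209
Under exogeneity and monotonicity, PN = (p₁ − p₀)/p₁.
PN = (0.17534 − 0.12209) / 0.17534 ≈ 0.3037

PN ≈ 0.304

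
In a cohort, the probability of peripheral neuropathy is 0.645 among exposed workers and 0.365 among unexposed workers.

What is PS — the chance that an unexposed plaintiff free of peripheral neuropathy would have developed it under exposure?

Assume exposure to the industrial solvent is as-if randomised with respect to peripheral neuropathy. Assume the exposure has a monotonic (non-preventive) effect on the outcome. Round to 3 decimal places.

Let p₁ = 0.645, p₀ = 0.365.
Under exogeneity and monotonicity, PS = (p₁ − p₀) / (1 − p₀).
PS = (0.645 − 0.365) / (1 − 0.365) = 0.28 / 0.635 ≈ 0.4409

PS ≈ 0.441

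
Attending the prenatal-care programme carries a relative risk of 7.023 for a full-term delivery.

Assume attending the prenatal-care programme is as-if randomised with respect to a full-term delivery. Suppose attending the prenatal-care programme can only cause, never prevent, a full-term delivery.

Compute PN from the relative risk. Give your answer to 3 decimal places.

Under exogeneity and monotonicity, PN = (RR − 1) / RR = 1 − 1/RR.
PN = (7.023 − 1) / 7.023 = 6.023 / 7.023 ≈ 0.8576

PN ≈ 0.858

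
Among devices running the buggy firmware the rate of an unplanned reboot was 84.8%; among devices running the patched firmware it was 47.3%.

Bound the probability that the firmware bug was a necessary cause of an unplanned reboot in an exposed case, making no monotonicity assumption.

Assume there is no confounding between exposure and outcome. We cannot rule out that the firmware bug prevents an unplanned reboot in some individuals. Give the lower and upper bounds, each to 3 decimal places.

0.442 ≤ PN ≤ 0.621

p₁ = 0.848, p₀ = 0.473.
Under exogeneity alone the bounds on PN are max{0,(p₁−p₀)/p₁} ≤ PN ≤ min{1,(1−p₀)/p₁}.
  lower = (p₁ − p₀)/p₁ = 0.375 / 0.848 ≈ 0.4422
  upper = min{1, (1 − p₀)/p₁} = 0.527 / 0.848 ≈ 0.6215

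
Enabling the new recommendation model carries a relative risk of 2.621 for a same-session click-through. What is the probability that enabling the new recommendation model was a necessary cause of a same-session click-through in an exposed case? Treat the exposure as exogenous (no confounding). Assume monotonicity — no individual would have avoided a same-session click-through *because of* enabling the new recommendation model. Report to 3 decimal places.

Under exogeneity and monotonicity, PN = (RR − 1) / RR = 1 − 1/RR.
PN = (2.621 − 1) / 2.621 = 1.621 / 2.621 ≈ 0.6185

PN ≈ 0.618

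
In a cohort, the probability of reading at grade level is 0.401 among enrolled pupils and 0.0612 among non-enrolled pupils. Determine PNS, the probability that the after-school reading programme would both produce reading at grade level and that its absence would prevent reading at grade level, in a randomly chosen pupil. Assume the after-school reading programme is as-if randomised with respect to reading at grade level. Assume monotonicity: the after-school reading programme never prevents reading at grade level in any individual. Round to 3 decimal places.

Let p₁ = 0.401, p₀ = 0.0612.
Under exogeneity and monotonicity, PNS = p₁ − p₀.
PNS = 0.401 − 0.0612 = 0.3398

PNS ≈ 0.340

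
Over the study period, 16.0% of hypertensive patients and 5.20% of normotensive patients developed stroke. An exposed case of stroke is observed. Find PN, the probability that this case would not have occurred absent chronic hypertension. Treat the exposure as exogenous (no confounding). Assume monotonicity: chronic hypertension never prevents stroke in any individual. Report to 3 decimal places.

PN ≈ 0.675

p₁ = 0.16, p₀ = 0.052.
Under exogeneity and monotonicity, PN = (p₁ − p₀) / p₁.
PN = (0.16 − 0.052) / 0.16 = 0.108 / 0.16 ≈ 0.6750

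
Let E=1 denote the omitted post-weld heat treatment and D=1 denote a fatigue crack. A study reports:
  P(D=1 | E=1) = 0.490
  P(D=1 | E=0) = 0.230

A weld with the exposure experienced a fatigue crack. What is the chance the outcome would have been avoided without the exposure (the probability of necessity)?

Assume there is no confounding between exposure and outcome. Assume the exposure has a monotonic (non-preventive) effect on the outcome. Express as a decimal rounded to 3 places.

PN ≈ 0.531

Let p₁ = 0.49, p₀ = 0.23.
Under exogeneity and monotonicity, PN = (p₁ − p₀) / p₁.
PN = (0.49 − 0.23) / 0.49 = 0.26 / 0.49 ≈ 0.5306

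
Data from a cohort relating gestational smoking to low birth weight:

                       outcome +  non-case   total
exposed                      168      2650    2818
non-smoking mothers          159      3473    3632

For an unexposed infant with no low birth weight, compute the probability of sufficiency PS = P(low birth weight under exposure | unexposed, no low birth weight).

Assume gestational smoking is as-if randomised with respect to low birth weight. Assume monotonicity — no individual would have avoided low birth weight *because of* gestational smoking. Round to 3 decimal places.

p₁ = P(outcome | exposed) = 168/2818 = 0.059617
p₀ = P(outcome | unexposed) = 159/3632 = 0.043778
Under exogeneity and monotonicity, PS = (p₁ − p₀) / (1 − p₀).
PS = (0.059617 − 0.043778) / (1 − 0.043778) = 0.015839 / 0.95622 ≈ 0.0166

PS ≈ 0.017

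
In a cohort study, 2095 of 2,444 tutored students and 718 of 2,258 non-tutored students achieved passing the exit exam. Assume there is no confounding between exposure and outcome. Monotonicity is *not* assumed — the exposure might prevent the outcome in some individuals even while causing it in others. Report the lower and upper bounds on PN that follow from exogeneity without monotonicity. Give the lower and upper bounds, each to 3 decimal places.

p₁ = P(outcome | exposed) = 2095/2444 = 0.8572
p₀ = P(outcome | unexposed) = 718/2258 = 0.31798
Under exogeneity alone the bounds on PN are max{0,(p₁−p₀)/p₁} ≤ PN ≤ min{1,(1−p₀)/p₁}.
  lower = (p₁ − p₀)/p₁ = 0.53922 / 0.8572 ≈ 0.6290
  upper = min{1, (1 − p₀)/p₁} = 0.68202 / 0.8572 ≈ 0.7956

0.629 ≤ PN ≤ 0.796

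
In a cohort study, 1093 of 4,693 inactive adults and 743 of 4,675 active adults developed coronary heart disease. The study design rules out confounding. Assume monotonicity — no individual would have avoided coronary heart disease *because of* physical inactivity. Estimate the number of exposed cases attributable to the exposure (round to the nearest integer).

about 347 cases

p₁ = P(outcome | exposed) = 1093/4693 = 0.2329
p₀ = P(outcome | unexposed) = 743/4675 = 0.15893
PN = (p₁ − p₀)/p₁ = (0.2329 − 0.15893) / 0.2329 ≈ 0.31760.
Attributable cases ≈ PN × (exposed cases) = 0.31760 × 1093 ≈ 347.14.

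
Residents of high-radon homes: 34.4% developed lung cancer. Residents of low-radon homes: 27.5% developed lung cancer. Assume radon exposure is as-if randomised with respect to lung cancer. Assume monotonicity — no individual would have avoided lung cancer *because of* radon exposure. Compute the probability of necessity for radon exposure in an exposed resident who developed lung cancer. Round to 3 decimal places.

p₁ = 0.344, p₀ = 0.275.
Under exogeneity and monotonicity, PN = (p₁ − p₀) / p₁.
PN = (0.344 − 0.275) / 0.344 = 0.069 / 0.344 ≈ 0.2006

PN ≈ 0.201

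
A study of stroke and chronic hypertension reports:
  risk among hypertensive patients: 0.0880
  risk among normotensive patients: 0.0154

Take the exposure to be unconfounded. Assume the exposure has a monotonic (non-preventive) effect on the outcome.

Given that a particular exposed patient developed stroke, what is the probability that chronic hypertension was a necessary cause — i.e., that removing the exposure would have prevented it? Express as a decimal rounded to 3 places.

Let p₁ = 0.088, p₀ = 0.0154.
Under exogeneity and monotonicity, PN = (p₁ − p₀) / p₁.
PN = (0.088 − 0.0154) / 0.088 = 0.0726 / 0.088 ≈ 0.8250

PN ≈ 0.825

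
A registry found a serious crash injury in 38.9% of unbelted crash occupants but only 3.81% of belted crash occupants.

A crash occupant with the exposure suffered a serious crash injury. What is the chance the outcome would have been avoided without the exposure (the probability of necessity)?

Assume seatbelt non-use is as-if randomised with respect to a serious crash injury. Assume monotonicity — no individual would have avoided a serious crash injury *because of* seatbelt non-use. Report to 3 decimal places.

PN ≈ 0.902

p₁ = 0.389, p₀ = 0.0381.
Under exogeneity and monotonicity, PN = (p₁ − p₀) / p₁.
PN = (0.389 − 0.0381) / 0.389 = 0.3509 / 0.389 ≈ 0.9021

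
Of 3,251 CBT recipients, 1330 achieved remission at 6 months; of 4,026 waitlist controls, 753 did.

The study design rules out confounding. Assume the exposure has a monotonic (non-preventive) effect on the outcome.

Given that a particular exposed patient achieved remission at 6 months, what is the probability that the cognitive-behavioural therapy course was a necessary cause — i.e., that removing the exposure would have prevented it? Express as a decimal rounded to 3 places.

p₁ = P(outcome | exposed) = 1330/3251 = 0.4091
p₀ = P(outcome | unexposed) = 753/4026 = 0.18703
Under exogeneity and monotonicity, PN = (p₁ − p₀) / p₁.
PN = (0.4091 − 0.18703) / 0.4091 = 0.22207 / 0.4091 ≈ 0.5428

PN ≈ 0.543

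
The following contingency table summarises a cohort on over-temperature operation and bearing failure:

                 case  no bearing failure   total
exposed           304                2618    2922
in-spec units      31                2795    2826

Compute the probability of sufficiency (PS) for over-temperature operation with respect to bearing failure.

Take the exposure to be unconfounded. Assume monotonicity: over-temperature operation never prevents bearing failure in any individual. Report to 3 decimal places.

p₁ = P(outcome | exposed) = 304/2922 = 0.10404
p₀ = P(outcome | unexposed) = 31/2826 = 0.01097
Under exogeneity and monotonicity, PS = (p₁ − p₀) / (1 − p₀).
PS = (0.10404 − 0.01097) / (1 − 0.01097) = 0.093069 / 0.98903 ≈ 0.0941

PS ≈ 0.094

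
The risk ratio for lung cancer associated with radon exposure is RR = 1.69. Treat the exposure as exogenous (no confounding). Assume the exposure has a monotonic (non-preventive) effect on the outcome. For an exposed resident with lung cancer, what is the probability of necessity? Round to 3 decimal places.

Under exogeneity and monotonicity, PN = (RR − 1) / RR = 1 − 1/RR.
PN = (1.69 − 1) / 1.69 = 0.69 / 1.69 ≈ 0.4083

PN ≈ 0.408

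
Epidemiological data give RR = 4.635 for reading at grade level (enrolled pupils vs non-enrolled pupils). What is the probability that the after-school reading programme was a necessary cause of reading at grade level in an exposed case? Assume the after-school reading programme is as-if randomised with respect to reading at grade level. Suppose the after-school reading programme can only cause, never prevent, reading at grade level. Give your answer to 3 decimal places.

Under exogeneity and monotonicity, PN = (RR − 1) / RR = 1 − 1/RR.
PN = (4.635 − 1) / 4.635 = 3.635 / 4.635 ≈ 0.7843

PN ≈ 0.784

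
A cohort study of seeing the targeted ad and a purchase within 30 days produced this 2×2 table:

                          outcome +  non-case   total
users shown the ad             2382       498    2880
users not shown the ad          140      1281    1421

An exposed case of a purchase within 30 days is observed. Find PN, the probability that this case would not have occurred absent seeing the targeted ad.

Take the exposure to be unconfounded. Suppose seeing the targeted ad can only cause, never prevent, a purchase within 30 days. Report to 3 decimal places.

p₁ = P(outcome | exposed) = 2382/2880 = 0.82708
p₀ = P(outcome | unexposed) = 140/1421 = 0.098522
Under exogeneity and monotonicity, PN = (p₁ − p₀) / p₁.
PN = (0.82708 − 0.098522) / 0.82708 = 0.72856 / 0.82708 ≈ 0.8809

PN ≈ 0.881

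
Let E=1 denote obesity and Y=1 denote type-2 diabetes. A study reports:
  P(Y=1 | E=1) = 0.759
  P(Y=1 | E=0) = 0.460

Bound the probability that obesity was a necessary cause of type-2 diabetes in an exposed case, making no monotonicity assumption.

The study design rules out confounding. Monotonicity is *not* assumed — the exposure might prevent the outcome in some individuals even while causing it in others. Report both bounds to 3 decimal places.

Let p₁ = 0.759, p₀ = 0.46.
Under exogeneity alone the bounds on PN are max{0,(p₁−p₀)/p₁} ≤ PN ≤ min{1,(1−p₀)/p₁}.
  lower = (p₁ − p₀)/p₁ = 0.299 / 0.759 ≈ 0.3939
  upper = min{1, (1 − p₀)/p₁} = 0.54 / 0.759 ≈ 0.7115

0.394 ≤ PN ≤ 0.711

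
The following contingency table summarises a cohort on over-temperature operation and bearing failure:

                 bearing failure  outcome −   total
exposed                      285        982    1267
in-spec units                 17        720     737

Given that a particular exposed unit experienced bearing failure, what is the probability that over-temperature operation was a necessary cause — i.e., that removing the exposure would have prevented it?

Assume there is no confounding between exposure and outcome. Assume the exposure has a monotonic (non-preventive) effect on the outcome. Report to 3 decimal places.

PN ≈ 0.897

p₁ = P(outcome | exposed) = 285/1267 = 0.22494
p₀ = P(outcome | unexposed) = 17/737 = 0.023066
Under exogeneity and monotonicity, PN = (p₁ − p₀) / p₁.
PN = (0.22494 − 0.023066) / 0.22494 = 0.20187 / 0.22494 ≈ 0.8975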